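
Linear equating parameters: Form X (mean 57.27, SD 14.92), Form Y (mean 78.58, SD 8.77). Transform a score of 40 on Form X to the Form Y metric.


slope = SD_Y / SD_X = 8.77 / 14.92 ~ 0.5878
intercept = mean_Y - slope * mean_X = 78.58 - (8.77 / 14.92) * 57.27 ~ 44.9166
Y = slope * X + intercept. To avoid rounding drift from the rounded slope/intercept, evaluate the equivalent form Y = mean_Y + SD_Y * (X - mean_X) / SD_X at full precision:
Y = 78.58 + 8.77 * (40 - 57.27) / 14.92
Y = 78.58 - 8.77 * 17.27 / 14.92
Y = 78.58 - 151.4579 / 14.92
Y = 78.58 - 10.1513
Y = 68.4287

68.4287


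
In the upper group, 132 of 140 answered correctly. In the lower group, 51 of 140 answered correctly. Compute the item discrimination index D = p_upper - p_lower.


p_upper = 132/140 = 0.9429
p_lower = 51/140 = 0.3643
D = 0.9429 - 0.3643 = 0.5786

0.5786


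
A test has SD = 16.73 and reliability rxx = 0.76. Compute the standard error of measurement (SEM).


SEM = SD * sqrt(1 - rxx)
SEM = 16.73 * sqrt(1 - 0.76)
SEM = 16.73 * sqrt(0.24) = 16.73 * 0.489898
SEM = 8.196

8.196


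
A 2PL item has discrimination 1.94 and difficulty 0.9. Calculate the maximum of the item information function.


For 2PL, max info at theta = b = 0.9
I_max = a^2 / 4 = 1.94^2 / 4
= 3.7636 / 4
I_max = 0.9409

0.9409


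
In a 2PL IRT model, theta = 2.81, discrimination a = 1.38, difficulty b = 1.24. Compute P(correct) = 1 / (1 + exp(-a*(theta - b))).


a*(theta - b) = 1.38 * (2.81 - 1.24) = 2.1666
exp(-2.1666) = 0.1146
P = 1 / (1 + 0.1146)
P = 0.8972

0.8972


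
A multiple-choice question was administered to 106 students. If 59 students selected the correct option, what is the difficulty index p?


Item difficulty p = number correct / total examinees
p = 59 / 106
p = 0.5566

0.5566


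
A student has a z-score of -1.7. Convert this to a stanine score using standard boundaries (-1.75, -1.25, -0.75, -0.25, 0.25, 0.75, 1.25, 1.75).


Stanine boundaries: [-1.75, -1.25, -0.75, -0.25, 0.25, 0.75, 1.25, 1.75]
z = -1.7
Check each boundary:
  z >= -1.75 -> could be stanine 2
  z < -1.25
  z < -0.75
  z < -0.25
  z < 0.25
  z < 0.75
  z < 1.25
  z < 1.75
Highest qualifying boundary gives stanine = 2

2


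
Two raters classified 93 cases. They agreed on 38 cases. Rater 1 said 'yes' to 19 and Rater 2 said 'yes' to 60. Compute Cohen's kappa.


P_o = 38/93 = 0.408602
P_e = (19*60 + 74*33) / 8649 = 0.414152
kappa = (P_o - P_e) / (1 - P_e)
kappa = (0.408602 - 0.414152) / (1 - 0.414152)
kappa = -0.0095

-0.0095


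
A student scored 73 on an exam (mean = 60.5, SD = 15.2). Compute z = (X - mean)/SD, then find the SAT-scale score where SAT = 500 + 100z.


z = (X - mean) / SD = (73 - 60.5) / 15.2
z = 12.5 / 15.2
z = 0.8224
SAT-scale = SAT = 500 + 100z
Carry z at full precision (z = 12.5 / 15.2) into the conversion:
SAT-scale = 500 + 100 * (12.5 / 15.2) = 500 + 1250 / 15.2
SAT-scale = 500 + 82.2368
SAT-scale = 582.2368

582.2368


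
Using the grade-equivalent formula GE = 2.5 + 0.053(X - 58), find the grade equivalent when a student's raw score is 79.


raw - median = 79 - 58 = 21
slope * diff = 0.053 * 21 = 1.113
GE = 2.5 + 1.113
GE = 3.613

3.613


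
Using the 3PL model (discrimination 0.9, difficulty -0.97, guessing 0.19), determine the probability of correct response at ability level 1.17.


logit = 0.9*(1.17 - -0.97) = 1.926
P* = 1/(1 + exp(-1.926)) = 0.8728
P = 0.19 + (1 - 0.19) * 0.8728
P = 0.897

0.897


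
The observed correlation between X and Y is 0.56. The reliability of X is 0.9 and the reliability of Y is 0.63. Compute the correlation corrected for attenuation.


r_corrected = rxy / sqrt(rxx * ryy)
= 0.56 / sqrt(0.9 * 0.63)
= 0.56 / sqrt(0.567)
= 0.56 / 0.752994
r_corrected = 0.7437

0.7437


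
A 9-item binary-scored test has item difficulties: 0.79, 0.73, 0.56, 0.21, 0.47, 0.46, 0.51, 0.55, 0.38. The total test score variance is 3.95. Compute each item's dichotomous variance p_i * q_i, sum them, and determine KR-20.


For each item, compute p_i * q_i:
  Item 1: 0.79 * 0.21 = 0.1659
  Item 2: 0.73 * 0.27 = 0.1971
  Item 3: 0.56 * 0.44 = 0.2464
  Item 4: 0.21 * 0.79 = 0.1659
  Item 5: 0.47 * 0.53 = 0.2491
  Item 6: 0.46 * 0.54 = 0.2484
  Item 7: 0.51 * 0.49 = 0.2499
  Item 8: 0.55 * 0.45 = 0.2475
  Item 9: 0.38 * 0.62 = 0.2356
Sum(p_i * q_i) = 0.1659 + 0.1971 + 0.2464 + 0.1659 + 0.2491 + 0.2484 + 0.2499 + 0.2475 + 0.2356 = 2.0058
KR-20 = (k/(k-1)) * (1 - Sum(p_i*q_i) / Var_total)
= (9/8) * (1 - 2.0058/3.95)
= 1.125 * 0.4922
KR-20 = 0.5537

0.5537


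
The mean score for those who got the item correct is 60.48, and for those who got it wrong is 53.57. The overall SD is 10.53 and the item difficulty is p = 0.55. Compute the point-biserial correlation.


q = 1 - p = 0.45
rpb = ((M1 - M0) / SD) * sqrt(p * q)
rpb = ((60.48 - 53.57) / 10.53) * sqrt(0.55 * 0.45)
rpb = 0.3265

0.3265


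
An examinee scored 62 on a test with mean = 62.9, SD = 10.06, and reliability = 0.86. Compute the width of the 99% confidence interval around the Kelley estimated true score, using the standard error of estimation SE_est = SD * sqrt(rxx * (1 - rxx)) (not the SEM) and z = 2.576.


True score estimate = 0.86*62 + 0.14*62.9 = 62.126
SE_est = SD * sqrt(rxx * (1 - rxx)) = 10.06 * sqrt(0.86 * 0.14) = 10.06 * sqrt(0.1204) = 3.49069
CI = T_est +/- z * SE_est, so width = 2 * z * SE_est = 2 * 2.576 * 3.49069
Width = 17.984

17.984


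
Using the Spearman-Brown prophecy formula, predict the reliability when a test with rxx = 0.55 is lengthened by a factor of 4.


r_new = (n * rxx) / (1 + (n-1) * rxx)
r_new = (4 * 0.55) / (1 + 3 * 0.55)
r_new = 2.2 / 2.65
r_new = 0.8302

0.8302


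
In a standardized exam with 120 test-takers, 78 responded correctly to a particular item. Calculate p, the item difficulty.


Item difficulty p = number correct / total examinees
p = 78 / 120
p = 0.65

0.65


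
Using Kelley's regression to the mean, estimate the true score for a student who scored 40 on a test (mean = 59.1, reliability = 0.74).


T_est = rxx * X + (1 - rxx) * mean
T_est = 0.74 * 40 + 0.26 * 59.1
T_est = 29.6 + 15.366
T_est = 44.966

44.966


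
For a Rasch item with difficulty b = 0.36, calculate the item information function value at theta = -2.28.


P = 1/(1+exp(-(-2.28-0.36))) = 0.0666
I = P*(1-P) = 0.0666 * 0.9334
I = 0.0622

0.0622


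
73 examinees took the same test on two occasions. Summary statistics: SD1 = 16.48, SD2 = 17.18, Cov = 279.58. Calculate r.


r = cov(X,Y) / (SD_X * SD_Y)
r = 279.58 / (16.48 * 17.18)
r = 279.58 / 283.1264
r = 0.9875

0.9875


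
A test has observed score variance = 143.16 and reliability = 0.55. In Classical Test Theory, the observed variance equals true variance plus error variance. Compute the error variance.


var_true = rxx * var_obs = 0.55 * 143.16 = 78.738
var_error = var_obs - var_true
var_error = 143.16 - 78.738
var_error = 64.422

64.422


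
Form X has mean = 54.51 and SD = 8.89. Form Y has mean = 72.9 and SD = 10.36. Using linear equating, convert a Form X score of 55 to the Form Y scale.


slope = SD_Y / SD_X = 10.36 / 8.89 ~ 1.1654
intercept = mean_Y - slope * mean_X = 72.9 - (10.36 / 8.89) * 54.51 ~ 9.3765
Y = slope * X + intercept. To avoid rounding drift from the rounded slope/intercept, evaluate the equivalent form Y = mean_Y + SD_Y * (X - mean_X) / SD_X at full precision:
Y = 72.9 + 10.36 * (55 - 54.51) / 8.89
Y = 72.9 + 10.36 * 0.49 / 8.89
Y = 72.9 + 5.0764 / 8.89
Y = 72.9 + 0.571
Y = 73.471

73.471


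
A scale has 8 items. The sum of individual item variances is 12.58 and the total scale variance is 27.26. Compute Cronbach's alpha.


alpha = (k/(k-1)) * (1 - sum(si^2)/s_total^2)
= (8/7) * (1 - 12.58/27.26)
alpha = 0.6154

0.6154


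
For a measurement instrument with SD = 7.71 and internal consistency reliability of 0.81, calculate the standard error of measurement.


SEM = SD * sqrt(1 - rxx)
SEM = 7.71 * sqrt(1 - 0.81)
SEM = 7.71 * sqrt(0.19) = 7.71 * 0.43589
SEM = 3.3607

3.3607


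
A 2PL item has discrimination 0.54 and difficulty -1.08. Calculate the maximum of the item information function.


For 2PL, max info at theta = b = -1.08
I_max = a^2 / 4 = 0.54^2 / 4
= 0.2916 / 4
I_max = 0.0729

0.0729


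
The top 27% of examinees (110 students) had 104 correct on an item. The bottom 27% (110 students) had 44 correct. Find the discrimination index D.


p_upper = 104/110 = 0.9455
p_lower = 44/110 = 0.4
D = 0.9455 - 0.4 = 0.5455

0.5455


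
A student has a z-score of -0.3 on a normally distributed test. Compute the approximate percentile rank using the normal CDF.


CDF(z) = 0.5 * (1 + erf(z/sqrt(2)))
erf(-0.2121) = -0.2358
CDF = 0.3821
Percentile rank = 0.3821 * 100 = 38.21

38.21


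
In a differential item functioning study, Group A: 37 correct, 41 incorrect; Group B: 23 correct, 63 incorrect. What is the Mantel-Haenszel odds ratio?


Odds_A = 37/41 = 0.9024
Odds_B = 23/63 = 0.3651
OR = Odds_A / Odds_B = 0.9024 / 0.3651
Exactly, OR = (37 * 63) / (41 * 23) = 2331 / 943
OR = 2.4719

2.4719


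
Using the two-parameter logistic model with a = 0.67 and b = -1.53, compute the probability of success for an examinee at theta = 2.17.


a*(theta - b) = 0.67 * (2.17 - -1.53) = 2.479
exp(-2.479) = 0.0838
P = 1 / (1 + 0.0838)
P = 0.9227

0.9227


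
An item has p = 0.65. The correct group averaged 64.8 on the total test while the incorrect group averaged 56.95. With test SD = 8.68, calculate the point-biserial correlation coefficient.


q = 1 - p = 0.35
rpb = ((M1 - M0) / SD) * sqrt(p * q)
rpb = ((64.8 - 56.95) / 8.68) * sqrt(0.65 * 0.35)
rpb = 0.4314

0.4314


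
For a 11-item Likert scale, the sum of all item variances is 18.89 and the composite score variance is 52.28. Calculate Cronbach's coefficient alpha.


alpha = (k/(k-1)) * (1 - sum(si^2)/s_total^2)
= (11/10) * (1 - 18.89/52.28)
alpha = 0.7025

0.7025


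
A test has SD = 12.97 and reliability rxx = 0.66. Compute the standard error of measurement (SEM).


SEM = SD * sqrt(1 - rxx)
SEM = 12.97 * sqrt(1 - 0.66)
SEM = 12.97 * sqrt(0.34) = 12.97 * 0.583095
SEM = 7.5627

7.5627


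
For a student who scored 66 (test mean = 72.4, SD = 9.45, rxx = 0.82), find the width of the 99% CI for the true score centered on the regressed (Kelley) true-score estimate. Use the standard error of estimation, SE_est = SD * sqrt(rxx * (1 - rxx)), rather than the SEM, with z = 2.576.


True score estimate = 0.82*66 + 0.18*72.4 = 67.152
SE_est = SD * sqrt(rxx * (1 - rxx)) = 9.45 * sqrt(0.82 * 0.18) = 9.45 * sqrt(0.1476) = 3.630571
CI = T_est +/- z * SE_est, so width = 2 * z * SE_est = 2 * 2.576 * 3.630571
Width = 18.7047

18.7047


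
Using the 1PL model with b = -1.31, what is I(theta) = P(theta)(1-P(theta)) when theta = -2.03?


P = 1/(1+exp(-(-2.03--1.31))) = 0.3274
I = P*(1-P) = 0.3274 * 0.6726
I = 0.2202

0.2202


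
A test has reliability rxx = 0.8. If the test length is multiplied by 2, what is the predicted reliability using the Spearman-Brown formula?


r_new = (n * rxx) / (1 + (n-1) * rxx)
r_new = (2 * 0.8) / (1 + 1 * 0.8)
r_new = 1.6 / 1.8
r_new = 0.8889

0.8889


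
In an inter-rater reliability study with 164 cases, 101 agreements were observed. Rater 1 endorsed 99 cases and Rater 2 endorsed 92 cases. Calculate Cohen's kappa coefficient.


P_o = 101/164 = 0.615854
P_e = (99*92 + 65*72) / 26896 = 0.512641
kappa = (P_o - P_e) / (1 - P_e)
kappa = (0.615854 - 0.512641) / (1 - 0.512641)
kappa = 0.2118

0.2118


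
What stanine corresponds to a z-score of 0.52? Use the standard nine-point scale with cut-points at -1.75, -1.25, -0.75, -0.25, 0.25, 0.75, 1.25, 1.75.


Stanine boundaries: [-1.75, -1.25, -0.75, -0.25, 0.25, 0.75, 1.25, 1.75]
z = 0.52
Check each boundary:
  z >= -1.75 -> could be stanine 2
  z >= -1.25 -> could be stanine 3
  z >= -0.75 -> could be stanine 4
  z >= -0.25 -> could be stanine 5
  z >= 0.25 -> could be stanine 6
  z < 0.75
  z < 1.25
  z < 1.75
Highest qualifying boundary gives stanine = 6

6


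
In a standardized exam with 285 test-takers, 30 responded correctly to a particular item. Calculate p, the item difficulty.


Item difficulty p = number correct / total examinees
p = 30 / 285
p = 0.1053

0.1053


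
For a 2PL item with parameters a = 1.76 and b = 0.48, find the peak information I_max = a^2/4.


For 2PL, max info at theta = b = 0.48
I_max = a^2 / 4 = 1.76^2 / 4
= 3.0976 / 4
I_max = 0.7744

0.7744


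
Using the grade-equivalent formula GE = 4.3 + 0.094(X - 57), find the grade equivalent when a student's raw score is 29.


raw - median = 29 - 57 = -28
slope * diff = 0.094 * -28 = -2.632
GE = 4.3 + -2.632
GE = 1.668

1.668


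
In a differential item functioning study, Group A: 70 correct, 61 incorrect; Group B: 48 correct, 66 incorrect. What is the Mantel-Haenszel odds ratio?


Odds_A = 70/61 = 1.1475
Odds_B = 48/66 = 0.7273
OR = Odds_A / Odds_B = 1.1475 / 0.7273
Exactly, OR = (70 * 66) / (61 * 48) = 4620 / 2928
OR = 1.5779

1.5779


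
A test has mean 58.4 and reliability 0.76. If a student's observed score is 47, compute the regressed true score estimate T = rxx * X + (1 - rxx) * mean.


T_est = rxx * X + (1 - rxx) * mean
T_est = 0.76 * 47 + 0.24 * 58.4
T_est = 35.72 + 14.016
T_est = 49.736

49.736


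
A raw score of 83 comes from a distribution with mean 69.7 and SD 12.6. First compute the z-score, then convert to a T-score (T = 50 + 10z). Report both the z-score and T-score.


z = (X - mean) / SD = (83 - 69.7) / 12.6
z = 13.3 / 12.6
z = 1.0556
T-score = T = 50 + 10z
Carry z at full precision (z = 13.3 / 12.6) into the conversion:
T-score = 50 + 10 * (13.3 / 12.6) = 50 + 133 / 12.6
T-score = 50 + 10.5556
T-score = 60.5556

60.5556


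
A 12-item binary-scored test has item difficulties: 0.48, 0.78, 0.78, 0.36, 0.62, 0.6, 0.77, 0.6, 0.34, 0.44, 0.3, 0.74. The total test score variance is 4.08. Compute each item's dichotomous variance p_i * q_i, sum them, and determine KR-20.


For each item, compute p_i * q_i:
  Item 1: 0.48 * 0.52 = 0.2496
  Item 2: 0.78 * 0.22 = 0.1716
  Item 3: 0.78 * 0.22 = 0.1716
  Item 4: 0.36 * 0.64 = 0.2304
  Item 5: 0.62 * 0.38 = 0.2356
  Item 6: 0.6 * 0.4 = 0.24
  Item 7: 0.77 * 0.23 = 0.1771
  Item 8: 0.6 * 0.4 = 0.24
  Item 9: 0.34 * 0.66 = 0.2244
  Item 10: 0.44 * 0.56 = 0.2464
  Item 11: 0.3 * 0.7 = 0.21
  Item 12: 0.74 * 0.26 = 0.1924
Sum(p_i * q_i) = 0.2496 + 0.1716 + 0.1716 + 0.2304 + 0.2356 + 0.24 + 0.1771 + 0.24 + 0.2244 + 0.2464 + 0.21 + 0.1924 = 2.5891
KR-20 = (k/(k-1)) * (1 - Sum(p_i*q_i) / Var_total)
= (12/11) * (1 - 2.5891/4.08)
= 1.0909 * 0.3654
KR-20 = 0.3986

0.3986


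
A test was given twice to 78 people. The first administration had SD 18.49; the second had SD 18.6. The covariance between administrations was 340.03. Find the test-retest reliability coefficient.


r = cov(X,Y) / (SD_X * SD_Y)
r = 340.03 / (18.49 * 18.6)
r = 340.03 / 343.914
r = 0.9887

0.9887


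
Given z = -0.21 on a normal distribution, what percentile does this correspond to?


CDF(z) = 0.5 * (1 + erf(z/sqrt(2)))
erf(-0.1485) = -0.1663
CDF = 0.4168
Percentile rank = 0.4168 * 100 = 41.68

41.68


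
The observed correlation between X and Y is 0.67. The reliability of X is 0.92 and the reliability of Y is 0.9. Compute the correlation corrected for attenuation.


r_corrected = rxy / sqrt(rxx * ryy)
= 0.67 / sqrt(0.92 * 0.9)
= 0.67 / sqrt(0.828)
= 0.67 / 0.909945
r_corrected = 0.7363

0.7363


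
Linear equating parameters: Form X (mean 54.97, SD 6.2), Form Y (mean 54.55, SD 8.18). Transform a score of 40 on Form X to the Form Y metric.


slope = SD_Y / SD_X = 8.18 / 6.2 ~ 1.3194
intercept = mean_Y - slope * mean_X = 54.55 - (8.18 / 6.2) * 54.97 ~ -17.9749
Y = slope * X + intercept. To avoid rounding drift from the rounded slope/intercept, evaluate the equivalent form Y = mean_Y + SD_Y * (X - mean_X) / SD_X at full precision:
Y = 54.55 + 8.18 * (40 - 54.97) / 6.2
Y = 54.55 - 8.18 * 14.97 / 6.2
Y = 54.55 - 122.4546 / 6.2
Y = 54.55 - 19.7507
Y = 34.7993

34.7993


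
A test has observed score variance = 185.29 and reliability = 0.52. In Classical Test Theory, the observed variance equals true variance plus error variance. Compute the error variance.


var_true = rxx * var_obs = 0.52 * 185.29 = 96.3508
var_error = var_obs - var_true
var_error = 185.29 - 96.3508
var_error = 88.9392

88.9392


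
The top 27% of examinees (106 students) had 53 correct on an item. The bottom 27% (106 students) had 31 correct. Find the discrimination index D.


p_upper = 53/106 = 0.5
p_lower = 31/106 = 0.2925
D = 0.5 - 0.2925 = 0.2075

0.2075


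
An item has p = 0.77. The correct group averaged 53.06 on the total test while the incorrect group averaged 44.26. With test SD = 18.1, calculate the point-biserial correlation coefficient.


q = 1 - p = 0.23
rpb = ((M1 - M0) / SD) * sqrt(p * q)
rpb = ((53.06 - 44.26) / 18.1) * sqrt(0.77 * 0.23)
rpb = 0.2046

0.2046


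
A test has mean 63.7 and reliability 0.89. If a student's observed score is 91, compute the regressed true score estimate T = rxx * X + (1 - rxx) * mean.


T_est = rxx * X + (1 - rxx) * mean
T_est = 0.89 * 91 + 0.11 * 63.7
T_est = 80.99 + 7.007
T_est = 87.997

87.997


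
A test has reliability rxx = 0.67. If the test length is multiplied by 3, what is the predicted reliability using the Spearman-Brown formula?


r_new = (n * rxx) / (1 + (n-1) * rxx)
r_new = (3 * 0.67) / (1 + 2 * 0.67)
r_new = 2.01 / 2.34
r_new = 0.859

0.859


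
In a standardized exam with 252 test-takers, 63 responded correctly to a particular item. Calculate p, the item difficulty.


Item difficulty p = number correct / total examinees
p = 63 / 252
p = 0.25

0.25


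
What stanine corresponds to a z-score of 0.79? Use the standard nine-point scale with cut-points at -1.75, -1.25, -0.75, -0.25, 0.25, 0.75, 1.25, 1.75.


Stanine boundaries: [-1.75, -1.25, -0.75, -0.25, 0.25, 0.75, 1.25, 1.75]
z = 0.79
Check each boundary:
  z >= -1.75 -> could be stanine 2
  z >= -1.25 -> could be stanine 3
  z >= -0.75 -> could be stanine 4
  z >= -0.25 -> could be stanine 5
  z >= 0.25 -> could be stanine 6
  z >= 0.75 -> could be stanine 7
  z < 1.25
  z < 1.75
Highest qualifying boundary gives stanine = 7

7


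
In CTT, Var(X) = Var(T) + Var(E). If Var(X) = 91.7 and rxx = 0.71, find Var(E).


var_true = rxx * var_obs = 0.71 * 91.7 = 65.107
var_error = var_obs - var_true
var_error = 91.7 - 65.107
var_error = 26.593

26.593


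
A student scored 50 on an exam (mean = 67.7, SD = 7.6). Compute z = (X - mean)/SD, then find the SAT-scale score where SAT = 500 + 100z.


z = (X - mean) / SD = (50 - 67.7) / 7.6
z = -17.7 / 7.6
z = -2.3289
SAT-scale = SAT = 500 + 100z
Carry z at full precision (z = -17.7 / 7.6) into the conversion:
SAT-scale = 500 + 100 * (-17.7 / 7.6) = 500 + -1770 / 7.6
SAT-scale = 500 + -232.8947
SAT-scale = 267.1053

267.1053


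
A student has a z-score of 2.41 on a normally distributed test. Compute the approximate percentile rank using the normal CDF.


CDF(z) = 0.5 * (1 + erf(z/sqrt(2)))
erf(1.7041) = 0.984
CDF = 0.992
Percentile rank = 0.992 * 100 = 99.2

99.2


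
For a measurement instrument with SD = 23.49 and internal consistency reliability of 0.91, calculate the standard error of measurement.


SEM = SD * sqrt(1 - rxx)
SEM = 23.49 * sqrt(1 - 0.91)
SEM = 23.49 * sqrt(0.09) = 23.49 * 0.3
SEM = 7.047

7.047


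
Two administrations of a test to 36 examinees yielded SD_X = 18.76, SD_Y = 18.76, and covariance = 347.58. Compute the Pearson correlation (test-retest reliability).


r = cov(X,Y) / (SD_X * SD_Y)
r = 347.58 / (18.76 * 18.76)
r = 347.58 / 351.9376
r = 0.9876

0.9876


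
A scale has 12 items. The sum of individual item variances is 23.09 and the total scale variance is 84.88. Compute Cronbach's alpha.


alpha = (k/(k-1)) * (1 - sum(si^2)/s_total^2)
= (12/11) * (1 - 23.09/84.88)
alpha = 0.7941

0.7941


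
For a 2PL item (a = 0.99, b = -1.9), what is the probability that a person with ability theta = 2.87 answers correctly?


a*(theta - b) = 0.99 * (2.87 - -1.9) = 4.7223
exp(-4.7223) = 0.0089
P = 1 / (1 + 0.0089)
P = 0.9912

0.9912


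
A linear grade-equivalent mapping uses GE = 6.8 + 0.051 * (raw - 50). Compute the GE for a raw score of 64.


raw - median = 64 - 50 = 14
slope * diff = 0.051 * 14 = 0.714
GE = 6.8 + 0.714
GE = 7.514

7.514


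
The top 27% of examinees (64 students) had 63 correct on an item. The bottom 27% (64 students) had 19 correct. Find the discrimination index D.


p_upper = 63/64 = 0.9844
p_lower = 19/64 = 0.2969
D = 0.9844 - 0.2969 = 0.6875

0.6875


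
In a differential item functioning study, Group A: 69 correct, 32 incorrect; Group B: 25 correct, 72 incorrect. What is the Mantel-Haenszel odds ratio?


Odds_A = 69/32 = 2.1562
Odds_B = 25/72 = 0.3472
OR = Odds_A / Odds_B = 2.1562 / 0.3472
Exactly, OR = (69 * 72) / (32 * 25) = 4968 / 800
OR = 6.21

6.21


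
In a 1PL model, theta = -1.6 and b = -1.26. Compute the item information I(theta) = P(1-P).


P = 1/(1+exp(-(-1.6--1.26))) = 0.4158
I = P*(1-P) = 0.4158 * 0.5842
I = 0.2429

0.2429


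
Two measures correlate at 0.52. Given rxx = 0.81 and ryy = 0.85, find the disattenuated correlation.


r_corrected = rxy / sqrt(rxx * ryy)
= 0.52 / sqrt(0.81 * 0.85)
= 0.52 / sqrt(0.6885)
= 0.52 / 0.829759
r_corrected = 0.6267

0.6267


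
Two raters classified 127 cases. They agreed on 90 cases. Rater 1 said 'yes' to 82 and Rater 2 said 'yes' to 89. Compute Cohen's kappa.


P_o = 90/127 = 0.708661
P_e = (82*89 + 45*38) / 16129 = 0.558497
kappa = (P_o - P_e) / (1 - P_e)
kappa = (0.708661 - 0.558497) / (1 - 0.558497)
kappa = 0.3401

0.3401


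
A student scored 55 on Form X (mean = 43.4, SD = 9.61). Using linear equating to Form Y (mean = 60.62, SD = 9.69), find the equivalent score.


slope = SD_Y / SD_X = 9.69 / 9.61 ~ 1.0083
intercept = mean_Y - slope * mean_X = 60.62 - (9.69 / 9.61) * 43.4 ~ 16.8587
Y = slope * X + intercept. To avoid rounding drift from the rounded slope/intercept, evaluate the equivalent form Y = mean_Y + SD_Y * (X - mean_X) / SD_X at full precision:
Y = 60.62 + 9.69 * (55 - 43.4) / 9.61
Y = 60.62 + 9.69 * 11.6 / 9.61
Y = 60.62 + 112.404 / 9.61
Y = 60.62 + 11.6966
Y = 72.3166

72.3166


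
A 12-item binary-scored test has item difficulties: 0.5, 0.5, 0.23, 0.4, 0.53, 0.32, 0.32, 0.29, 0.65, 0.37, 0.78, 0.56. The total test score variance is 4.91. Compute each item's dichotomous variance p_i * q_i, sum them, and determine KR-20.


For each item, compute p_i * q_i:
  Item 1: 0.5 * 0.5 = 0.25
  Item 2: 0.5 * 0.5 = 0.25
  Item 3: 0.23 * 0.77 = 0.1771
  Item 4: 0.4 * 0.6 = 0.24
  Item 5: 0.53 * 0.47 = 0.2491
  Item 6: 0.32 * 0.68 = 0.2176
  Item 7: 0.32 * 0.68 = 0.2176
  Item 8: 0.29 * 0.71 = 0.2059
  Item 9: 0.65 * 0.35 = 0.2275
  Item 10: 0.37 * 0.63 = 0.2331
  Item 11: 0.78 * 0.22 = 0.1716
  Item 12: 0.56 * 0.44 = 0.2464
Sum(p_i * q_i) = 0.25 + 0.25 + 0.1771 + 0.24 + 0.2491 + 0.2176 + 0.2176 + 0.2059 + 0.2275 + 0.2331 + 0.1716 + 0.2464 = 2.6859
KR-20 = (k/(k-1)) * (1 - Sum(p_i*q_i) / Var_total)
= (12/11) * (1 - 2.6859/4.91)
= 1.0909 * 0.453
KR-20 = 0.4942

0.4942


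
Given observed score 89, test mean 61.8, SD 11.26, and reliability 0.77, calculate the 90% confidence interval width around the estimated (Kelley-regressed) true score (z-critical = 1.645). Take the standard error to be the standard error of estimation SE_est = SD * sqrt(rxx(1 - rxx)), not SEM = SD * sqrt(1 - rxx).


True score estimate = 0.77*89 + 0.23*61.8 = 82.744
SE_est = SD * sqrt(rxx * (1 - rxx)) = 11.26 * sqrt(0.77 * 0.23) = 11.26 * sqrt(0.1771) = 4.738574
CI = T_est +/- z * SE_est, so width = 2 * z * SE_est = 2 * 1.645 * 4.738574
Width = 15.5899

15.5899


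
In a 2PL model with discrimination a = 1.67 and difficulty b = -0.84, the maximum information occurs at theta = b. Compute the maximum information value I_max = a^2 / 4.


For 2PL, max info at theta = b = -0.84
I_max = a^2 / 4 = 1.67^2 / 4
= 2.7889 / 4
I_max = 0.6972

0.6972


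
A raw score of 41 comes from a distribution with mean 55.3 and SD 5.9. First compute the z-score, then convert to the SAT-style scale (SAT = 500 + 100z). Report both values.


z = (X - mean) / SD = (41 - 55.3) / 5.9
z = -14.3 / 5.9
z = -2.4237
SAT-scale = SAT = 500 + 100z
Carry z at full precision (z = -14.3 / 5.9) into the conversion:
SAT-scale = 500 + 100 * (-14.3 / 5.9) = 500 + -1430 / 5.9
SAT-scale = 500 + -242.3729
SAT-scale = 257.6271

257.6271


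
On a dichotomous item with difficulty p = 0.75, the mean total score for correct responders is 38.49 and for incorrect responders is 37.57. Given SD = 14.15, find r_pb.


q = 1 - p = 0.25
rpb = ((M1 - M0) / SD) * sqrt(p * q)
rpb = ((38.49 - 37.57) / 14.15) * sqrt(0.75 * 0.25)
rpb = 0.0282

0.0282


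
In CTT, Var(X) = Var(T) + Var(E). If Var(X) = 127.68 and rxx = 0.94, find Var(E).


var_true = rxx * var_obs = 0.94 * 127.68 = 120.0192
var_error = var_obs - var_true
var_error = 127.68 - 120.0192
var_error = 7.6608

7.6608


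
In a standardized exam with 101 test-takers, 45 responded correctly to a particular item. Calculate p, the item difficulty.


Item difficulty p = number correct / total examinees
p = 45 / 101
p = 0.4455

0.4455


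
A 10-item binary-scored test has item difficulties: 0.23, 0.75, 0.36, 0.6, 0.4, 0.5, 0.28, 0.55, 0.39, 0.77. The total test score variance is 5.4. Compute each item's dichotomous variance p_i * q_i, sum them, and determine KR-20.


For each item, compute p_i * q_i:
  Item 1: 0.23 * 0.77 = 0.1771
  Item 2: 0.75 * 0.25 = 0.1875
  Item 3: 0.36 * 0.64 = 0.2304
  Item 4: 0.6 * 0.4 = 0.24
  Item 5: 0.4 * 0.6 = 0.24
  Item 6: 0.5 * 0.5 = 0.25
  Item 7: 0.28 * 0.72 = 0.2016
  Item 8: 0.55 * 0.45 = 0.2475
  Item 9: 0.39 * 0.61 = 0.2379
  Item 10: 0.77 * 0.23 = 0.1771
Sum(p_i * q_i) = 0.1771 + 0.1875 + 0.2304 + 0.24 + 0.24 + 0.25 + 0.2016 + 0.2475 + 0.2379 + 0.1771 = 2.1891
KR-20 = (k/(k-1)) * (1 - Sum(p_i*q_i) / Var_total)
= (10/9) * (1 - 2.1891/5.4)
= 1.1111 * 0.5946
KR-20 = 0.6607

0.6607


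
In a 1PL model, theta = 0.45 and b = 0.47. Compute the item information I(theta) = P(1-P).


P = 1/(1+exp(-(0.45-0.47))) = 0.495
I = P*(1-P) = 0.495 * 0.505
I = 0.25

0.25


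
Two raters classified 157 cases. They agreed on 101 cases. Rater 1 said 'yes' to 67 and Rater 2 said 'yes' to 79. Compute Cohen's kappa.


P_o = 101/157 = 0.643312
P_e = (67*79 + 90*78) / 24649 = 0.499533
kappa = (P_o - P_e) / (1 - P_e)
kappa = (0.643312 - 0.499533) / (1 - 0.499533)
kappa = 0.2873

0.2873


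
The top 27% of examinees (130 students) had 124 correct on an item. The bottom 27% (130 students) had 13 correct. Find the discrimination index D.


p_upper = 124/130 = 0.9538
p_lower = 13/130 = 0.1
D = 0.9538 - 0.1 = 0.8538

0.8538


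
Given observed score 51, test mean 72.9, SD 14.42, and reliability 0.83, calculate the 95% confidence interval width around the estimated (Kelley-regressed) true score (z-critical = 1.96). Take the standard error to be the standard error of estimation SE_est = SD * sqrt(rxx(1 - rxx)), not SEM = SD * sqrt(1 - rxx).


True score estimate = 0.83*51 + 0.17*72.9 = 54.723
SE_est = SD * sqrt(rxx * (1 - rxx)) = 14.42 * sqrt(0.83 * 0.17) = 14.42 * sqrt(0.1411) = 5.416625
CI = T_est +/- z * SE_est, so width = 2 * z * SE_est = 2 * 1.96 * 5.416625
Width = 21.2332

21.2332


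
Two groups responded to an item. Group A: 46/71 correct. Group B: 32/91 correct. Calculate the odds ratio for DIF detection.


Odds_A = 46/25 = 1.84
Odds_B = 32/59 = 0.5424
OR = Odds_A / Odds_B = 1.84 / 0.5424
Exactly, OR = (46 * 59) / (25 * 32) = 2714 / 800
OR = 3.3925

3.3925


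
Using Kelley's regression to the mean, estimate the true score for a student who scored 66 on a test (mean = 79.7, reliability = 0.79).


T_est = rxx * X + (1 - rxx) * mean
T_est = 0.79 * 66 + 0.21 * 79.7
T_est = 52.14 + 16.737
T_est = 68.877

68.877


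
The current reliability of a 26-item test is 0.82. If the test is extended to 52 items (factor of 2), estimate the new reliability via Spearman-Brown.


r_new = (n * rxx) / (1 + (n-1) * rxx)
r_new = (2 * 0.82) / (1 + 1 * 0.82)
r_new = 1.64 / 1.82
r_new = 0.9011

0.9011


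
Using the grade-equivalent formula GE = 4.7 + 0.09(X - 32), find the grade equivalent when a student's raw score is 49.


raw - median = 49 - 32 = 17
slope * diff = 0.09 * 17 = 1.53
GE = 4.7 + 1.53
GE = 6.23

6.23


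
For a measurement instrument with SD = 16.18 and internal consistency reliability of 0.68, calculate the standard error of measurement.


SEM = SD * sqrt(1 - rxx)
SEM = 16.18 * sqrt(1 - 0.68)
SEM = 16.18 * sqrt(0.32) = 16.18 * 0.565685
SEM = 9.1528

9.1528


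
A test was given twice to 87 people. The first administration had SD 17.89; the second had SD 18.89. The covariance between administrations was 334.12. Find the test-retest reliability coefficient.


r = cov(X,Y) / (SD_X * SD_Y)
r = 334.12 / (17.89 * 18.89)
r = 334.12 / 337.9421
r = 0.9887

0.9887


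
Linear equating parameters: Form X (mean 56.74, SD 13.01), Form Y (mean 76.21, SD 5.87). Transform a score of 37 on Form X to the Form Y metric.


slope = SD_Y / SD_X = 5.87 / 13.01 ~ 0.4512
intercept = mean_Y - slope * mean_X = 76.21 - (5.87 / 13.01) * 56.74 ~ 50.6094
Y = slope * X + intercept. To avoid rounding drift from the rounded slope/intercept, evaluate the equivalent form Y = mean_Y + SD_Y * (X - mean_X) / SD_X at full precision:
Y = 76.21 + 5.87 * (37 - 56.74) / 13.01
Y = 76.21 - 5.87 * 19.74 / 13.01
Y = 76.21 - 115.8738 / 13.01
Y = 76.21 - 8.9065
Y = 67.3035

67.3035


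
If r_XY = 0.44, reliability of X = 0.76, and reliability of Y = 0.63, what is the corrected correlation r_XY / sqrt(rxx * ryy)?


r_corrected = rxy / sqrt(rxx * ryy)
= 0.44 / sqrt(0.76 * 0.63)
= 0.44 / sqrt(0.4788)
= 0.44 / 0.691954
r_corrected = 0.6359

0.6359


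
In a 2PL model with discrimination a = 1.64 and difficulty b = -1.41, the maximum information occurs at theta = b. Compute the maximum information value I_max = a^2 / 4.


For 2PL, max info at theta = b = -1.41
I_max = a^2 / 4 = 1.64^2 / 4
= 2.6896 / 4
I_max = 0.6724

0.6724


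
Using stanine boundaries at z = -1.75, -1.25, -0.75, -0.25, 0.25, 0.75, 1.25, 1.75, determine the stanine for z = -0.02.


Stanine boundaries: [-1.75, -1.25, -0.75, -0.25, 0.25, 0.75, 1.25, 1.75]
z = -0.02
Check each boundary:
  z >= -1.75 -> could be stanine 2
  z >= -1.25 -> could be stanine 3
  z >= -0.75 -> could be stanine 4
  z >= -0.25 -> could be stanine 5
  z < 0.25
  z < 0.75
  z < 1.25
  z < 1.75
Highest qualifying boundary gives stanine = 5

5


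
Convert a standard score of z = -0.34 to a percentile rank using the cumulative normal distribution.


CDF(z) = 0.5 * (1 + erf(z/sqrt(2)))
erf(-0.2404) = -0.2661
CDF = 0.3669
Percentile rank = 0.3669 * 100 = 36.69

36.69


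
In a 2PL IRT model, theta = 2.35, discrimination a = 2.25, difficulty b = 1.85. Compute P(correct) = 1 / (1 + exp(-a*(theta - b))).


a*(theta - b) = 2.25 * (2.35 - 1.85) = 1.125
exp(-1.125) = 0.3247
P = 1 / (1 + 0.3247)
P = 0.7549

0.7549


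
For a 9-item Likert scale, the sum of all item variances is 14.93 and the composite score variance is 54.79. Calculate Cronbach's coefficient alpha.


alpha = (k/(k-1)) * (1 - sum(si^2)/s_total^2)
= (9/8) * (1 - 14.93/54.79)
alpha = 0.8184

0.8184


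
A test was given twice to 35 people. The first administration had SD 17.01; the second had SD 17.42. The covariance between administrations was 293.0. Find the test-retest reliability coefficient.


r = cov(X,Y) / (SD_X * SD_Y)
r = 293.0 / (17.01 * 17.42)
r = 293.0 / 296.3142
r = 0.9888

0.9888


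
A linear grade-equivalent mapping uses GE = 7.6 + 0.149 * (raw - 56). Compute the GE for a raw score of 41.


raw - median = 41 - 56 = -15
slope * diff = 0.149 * -15 = -2.235
GE = 7.6 + -2.235
GE = 5.365

5.365


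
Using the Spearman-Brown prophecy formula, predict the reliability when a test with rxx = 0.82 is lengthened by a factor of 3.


r_new = (n * rxx) / (1 + (n-1) * rxx)
r_new = (3 * 0.82) / (1 + 2 * 0.82)
r_new = 2.46 / 2.64
r_new = 0.9318

0.9318


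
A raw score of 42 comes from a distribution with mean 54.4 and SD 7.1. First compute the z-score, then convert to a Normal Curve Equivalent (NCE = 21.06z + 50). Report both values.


z = (X - mean) / SD = (42 - 54.4) / 7.1
z = -12.4 / 7.1
z = -1.7465
NCE = NCE = 21.06z + 50
Carry z at full precision (z = -12.4 / 7.1) into the conversion:
NCE = 21.06 * (-12.4 / 7.1) + 50 = -261.144 / 7.1 + 50
NCE = -36.7808 + 50
NCE = 13.2192

13.2192


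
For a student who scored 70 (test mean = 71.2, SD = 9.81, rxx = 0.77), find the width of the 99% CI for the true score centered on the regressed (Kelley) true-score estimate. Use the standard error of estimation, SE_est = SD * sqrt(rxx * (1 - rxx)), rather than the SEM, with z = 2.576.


True score estimate = 0.77*70 + 0.23*71.2 = 70.276
SE_est = SD * sqrt(rxx * (1 - rxx)) = 9.81 * sqrt(0.77 * 0.23) = 9.81 * sqrt(0.1771) = 4.128367
CI = T_est +/- z * SE_est, so width = 2 * z * SE_est = 2 * 2.576 * 4.128367
Width = 21.2693

21.2693


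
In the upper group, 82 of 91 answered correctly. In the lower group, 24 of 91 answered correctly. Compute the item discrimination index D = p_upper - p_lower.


p_upper = 82/91 = 0.9011
p_lower = 24/91 = 0.2637
D = 0.9011 - 0.2637 = 0.6374

0.6374


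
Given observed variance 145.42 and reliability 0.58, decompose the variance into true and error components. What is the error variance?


var_true = rxx * var_obs = 0.58 * 145.42 = 84.3436
var_error = var_obs - var_true
var_error = 145.42 - 84.3436
var_error = 61.0764

61.0764


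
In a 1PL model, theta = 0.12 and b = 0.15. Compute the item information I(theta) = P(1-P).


P = 1/(1+exp(-(0.12-0.15))) = 0.4925
I = P*(1-P) = 0.4925 * 0.5075
I = 0.2499

0.2499


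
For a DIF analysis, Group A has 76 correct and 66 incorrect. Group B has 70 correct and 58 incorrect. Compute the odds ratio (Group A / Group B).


Odds_A = 76/66 = 1.1515
Odds_B = 70/58 = 1.2069
OR = Odds_A / Odds_B = 1.1515 / 1.2069
Exactly, OR = (76 * 58) / (66 * 70) = 4408 / 4620
OR = 0.9541

0.9541


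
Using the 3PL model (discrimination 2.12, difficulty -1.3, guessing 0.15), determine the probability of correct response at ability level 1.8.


logit = 2.12*(1.8 - -1.3) = 6.572
P* = 1/(1 + exp(-6.572)) = 0.9986
P = 0.15 + (1 - 0.15) * 0.9986
P = 0.9988

0.9988


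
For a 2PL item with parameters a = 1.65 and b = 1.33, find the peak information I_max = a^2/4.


For 2PL, max info at theta = b = 1.33
I_max = a^2 / 4 = 1.65^2 / 4
= 2.7225 / 4
I_max = 0.6806

0.6806


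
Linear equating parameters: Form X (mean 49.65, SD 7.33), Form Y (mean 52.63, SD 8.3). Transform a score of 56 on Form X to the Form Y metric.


slope = SD_Y / SD_X = 8.3 / 7.33 ~ 1.1323
intercept = mean_Y - slope * mean_X = 52.63 - (8.3 / 7.33) * 49.65 ~ -3.5903
Y = slope * X + intercept. To avoid rounding drift from the rounded slope/intercept, evaluate the equivalent form Y = mean_Y + SD_Y * (X - mean_X) / SD_X at full precision:
Y = 52.63 + 8.3 * (56 - 49.65) / 7.33
Y = 52.63 + 8.3 * 6.35 / 7.33
Y = 52.63 + 52.705 / 7.33
Y = 52.63 + 7.1903
Y = 59.8203

59.8203


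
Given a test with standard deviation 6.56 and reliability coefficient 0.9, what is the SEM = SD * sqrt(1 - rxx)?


SEM = SD * sqrt(1 - rxx)
SEM = 6.56 * sqrt(1 - 0.9)
SEM = 6.56 * sqrt(0.1) = 6.56 * 0.316228
SEM = 2.0745

2.0745


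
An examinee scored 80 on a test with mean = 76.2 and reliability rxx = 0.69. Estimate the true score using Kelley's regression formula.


T_est = rxx * X + (1 - rxx) * mean
T_est = 0.69 * 80 + 0.31 * 76.2
T_est = 55.2 + 23.622
T_est = 78.822

78.822


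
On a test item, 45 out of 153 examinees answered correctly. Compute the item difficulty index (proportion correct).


Item difficulty p = number correct / total examinees
p = 45 / 153
p = 0.2941

0.2941


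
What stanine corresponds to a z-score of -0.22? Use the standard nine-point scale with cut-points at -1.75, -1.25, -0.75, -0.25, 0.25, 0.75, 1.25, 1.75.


Stanine boundaries: [-1.75, -1.25, -0.75, -0.25, 0.25, 0.75, 1.25, 1.75]
z = -0.22
Check each boundary:
  z >= -1.75 -> could be stanine 2
  z >= -1.25 -> could be stanine 3
  z >= -0.75 -> could be stanine 4
  z >= -0.25 -> could be stanine 5
  z < 0.25
  z < 0.75
  z < 1.25
  z < 1.75
Highest qualifying boundary gives stanine = 5

5


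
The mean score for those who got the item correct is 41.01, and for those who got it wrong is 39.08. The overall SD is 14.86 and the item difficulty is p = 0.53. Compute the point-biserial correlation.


q = 1 - p = 0.47
rpb = ((M1 - M0) / SD) * sqrt(p * q)
rpb = ((41.01 - 39.08) / 14.86) * sqrt(0.53 * 0.47)
rpb = 0.0648

0.0648


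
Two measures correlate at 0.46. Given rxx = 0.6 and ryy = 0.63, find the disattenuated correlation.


r_corrected = rxy / sqrt(rxx * ryy)
= 0.46 / sqrt(0.6 * 0.63)
= 0.46 / sqrt(0.378)
= 0.46 / 0.614817
r_corrected = 0.7482

0.7482


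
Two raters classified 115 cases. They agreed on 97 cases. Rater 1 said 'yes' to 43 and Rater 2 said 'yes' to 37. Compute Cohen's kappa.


P_o = 97/115 = 0.843478
P_e = (43*37 + 72*78) / 13225 = 0.544953
kappa = (P_o - P_e) / (1 - P_e)
kappa = (0.843478 - 0.544953) / (1 - 0.544953)
kappa = 0.656

0.656


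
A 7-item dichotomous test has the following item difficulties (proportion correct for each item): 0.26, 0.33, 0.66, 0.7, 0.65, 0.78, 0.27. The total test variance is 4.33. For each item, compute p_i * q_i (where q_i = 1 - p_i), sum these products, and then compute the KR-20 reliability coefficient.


For each item, compute p_i * q_i:
  Item 1: 0.26 * 0.74 = 0.1924
  Item 2: 0.33 * 0.67 = 0.2211
  Item 3: 0.66 * 0.34 = 0.2244
  Item 4: 0.7 * 0.3 = 0.21
  Item 5: 0.65 * 0.35 = 0.2275
  Item 6: 0.78 * 0.22 = 0.1716
  Item 7: 0.27 * 0.73 = 0.1971
Sum(p_i * q_i) = 0.1924 + 0.2211 + 0.2244 + 0.21 + 0.2275 + 0.1716 + 0.1971 = 1.4441
KR-20 = (k/(k-1)) * (1 - Sum(p_i*q_i) / Var_total)
= (7/6) * (1 - 1.4441/4.33)
= 1.1667 * 0.6665
KR-20 = 0.7776

0.7776


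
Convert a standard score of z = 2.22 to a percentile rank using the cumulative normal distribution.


CDF(z) = 0.5 * (1 + erf(z/sqrt(2)))
erf(1.5698) = 0.9736
CDF = 0.9868
Percentile rank = 0.9868 * 100 = 98.68

98.68


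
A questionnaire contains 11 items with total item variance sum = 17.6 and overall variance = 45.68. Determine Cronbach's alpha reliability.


alpha = (k/(k-1)) * (1 - sum(si^2)/s_total^2)
= (11/10) * (1 - 17.6/45.68)
alpha = 0.6762

0.6762


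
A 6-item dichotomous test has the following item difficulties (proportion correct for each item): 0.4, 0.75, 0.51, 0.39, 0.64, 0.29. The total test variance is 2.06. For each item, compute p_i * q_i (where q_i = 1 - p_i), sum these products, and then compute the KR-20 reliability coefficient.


For each item, compute p_i * q_i:
  Item 1: 0.4 * 0.6 = 0.24
  Item 2: 0.75 * 0.25 = 0.1875
  Item 3: 0.51 * 0.49 = 0.2499
  Item 4: 0.39 * 0.61 = 0.2379
  Item 5: 0.64 * 0.36 = 0.2304
  Item 6: 0.29 * 0.71 = 0.2059
Sum(p_i * q_i) = 0.24 + 0.1875 + 0.2499 + 0.2379 + 0.2304 + 0.2059 = 1.3516
KR-20 = (k/(k-1)) * (1 - Sum(p_i*q_i) / Var_total)
= (6/5) * (1 - 1.3516/2.06)
= 1.2 * 0.3439
KR-20 = 0.4127

0.4127


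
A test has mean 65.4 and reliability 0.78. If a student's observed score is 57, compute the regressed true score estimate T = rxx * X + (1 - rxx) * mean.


T_est = rxx * X + (1 - rxx) * mean
T_est = 0.78 * 57 + 0.22 * 65.4
T_est = 44.46 + 14.388
T_est = 58.848

58.848


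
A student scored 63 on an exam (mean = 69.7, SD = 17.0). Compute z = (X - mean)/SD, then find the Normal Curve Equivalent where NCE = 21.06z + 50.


z = (X - mean) / SD = (63 - 69.7) / 17.0
z = -6.7 / 17.0
z = -0.3941
NCE = NCE = 21.06z + 50
Carry z at full precision (z = -6.7 / 17.0) into the conversion:
NCE = 21.06 * (-6.7 / 17.0) + 50 = -141.102 / 17.0 + 50
NCE = -8.3001 + 50
NCE = 41.6999

41.6999
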